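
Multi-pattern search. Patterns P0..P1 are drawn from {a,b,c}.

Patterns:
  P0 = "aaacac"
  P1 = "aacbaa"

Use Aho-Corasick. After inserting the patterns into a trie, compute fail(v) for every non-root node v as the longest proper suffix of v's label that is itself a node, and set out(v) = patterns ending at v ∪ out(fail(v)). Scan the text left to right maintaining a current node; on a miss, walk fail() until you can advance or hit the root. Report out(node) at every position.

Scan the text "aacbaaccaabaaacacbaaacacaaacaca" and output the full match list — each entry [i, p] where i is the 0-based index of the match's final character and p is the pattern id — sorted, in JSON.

Construct AC machine:
Trie nodes:
  n0 'ε': a→1
  n1 'a': a→2
  n2 'aa': a→3 c→7
  n3 'aaa': c→4
  n4 'aaac': a→5
  n5 'aaaca': c→6
  n6 'aaacac': ·  ←P0
  n7 'aac': b→8
  n8 'aacb': a→9
  n9 'aacba': a→10
  n10 'aacbaa': ·  ←P1

BFS fail/out derivation:
  n1('a'): parent n0 fail=0; on 'a' 0 → fail=0;  out ∅∪∅=∅
  n2('aa'): parent n1 fail=0; on 'a' 0 → fail=1;  out ∅∪∅=∅
  n3('aaa'): parent n2 fail=1; on 'a' 1 → fail=2;  out ∅∪∅=∅
  n7('aac'): parent n2 fail=1; on 'c' 1→0 → fail=0;  out ∅∪∅=∅
  n4('aaac'): parent n3 fail=2; on 'c' 2 → fail=7;  out ∅∪∅=∅
  n8('aacb'): parent n7 fail=0; on 'b' 0 → fail=0;  out ∅∪∅=∅
  n5('aaaca'): parent n4 fail=7; on 'a' 7→0 → fail=1;  out ∅∪∅=∅
  n9('aacba'): parent n8 fail=0; on 'a' 0 → fail=1;  out ∅∪∅=∅
  n6('aaacac'): parent n5 fail=1; on 'c' 1→0 → fail=0;  out {0}∪∅={0}
  n10('aacbaa'): parent n9 fail=1; on 'a' 1 → fail=2;  out {1}∪∅={1}

Scan:
pos 0 'a': at 1
pos 1 'a': at 2
pos 2 'c': at 7
pos 3 'b': at 8
pos 4 'a': at 9
pos 5 'a': at 10  → match P1@[0:5]
pos 6 'c': at 7 (fail-walked)
pos 7 'c': at 0 (fail-walked)
pos 8 'a': at 1
pos 9 'a': at 2
pos 10 'b': at 0 (fail-walked)
pos 11 'a': at 1
pos 12 'a': at 2
pos 13 'a': at 3
pos 14 'c': at 4
pos 15 'a': at 5
pos 16 'c': at 6  → match P0@[11:16]
pos 17 'b': at 0 (fail-walked)
pos 18 'a': at 1
pos 19 'a': at 2
pos 20 'a': at 3
pos 21 'c': at 4
pos 22 'a': at 5
pos 23 'c': at 6  → match P0@[18:23]
pos 24 'a': at 1 (fail-walked)
pos 25 'a': at 2
pos 26 'a': at 3
pos 27 'c': at 4
pos 28 'a': at 5
pos 29 'c': at 6  → match P0@[24:29]
pos 30 'a': at 1 (fail-walked)

All matches (sorted): [[5,1],[16,0],[23,0],[29,0]]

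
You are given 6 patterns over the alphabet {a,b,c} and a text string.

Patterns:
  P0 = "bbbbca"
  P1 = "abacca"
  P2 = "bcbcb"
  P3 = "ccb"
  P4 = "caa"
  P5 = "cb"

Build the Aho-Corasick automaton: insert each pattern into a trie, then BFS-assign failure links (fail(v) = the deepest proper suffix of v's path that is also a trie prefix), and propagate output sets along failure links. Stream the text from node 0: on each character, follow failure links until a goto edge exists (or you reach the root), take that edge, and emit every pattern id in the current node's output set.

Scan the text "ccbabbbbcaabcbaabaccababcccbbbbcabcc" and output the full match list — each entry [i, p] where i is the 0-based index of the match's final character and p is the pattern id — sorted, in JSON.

Construct AC machine:
Trie (insert patterns):
  0='ε' goto a→7 b→1 c→17
  1='b' goto b→2 c→13
  2='bb' goto b→3
  3='bbb' goto b→4
  4='bbbb' goto c→5
  5='bbbbc' goto a→6
  6='bbbbca' goto ·  ←P0
  7='a' goto b→8
  8='ab' goto a→9
  9='aba' goto c→10
  10='abac' goto c→11
  11='abacc' goto a→12
  12='abacca' goto ·  ←P1
  13='bc' goto b→14
  14='bcb' goto c→15
  15='bcbc' goto b→16
  16='bcbcb' goto ·  ←P2
  17='c' goto a→20 b→22 c→18
  18='cc' goto b→19
  19='ccb' goto ·  ←P3
  20='ca' goto a→21
  21='caa' goto ·  ←P4
  22='cb' goto ·  ←P5

BFS fail/out derivation:
  n1('b'): parent n0 fail=0; on 'b' 0 → fail=0;  out ∅∪∅=∅
  n7('a'): parent n0 fail=0; on 'a' 0 → fail=0;  out ∅∪∅=∅
  n17('c'): parent n0 fail=0; on 'c' 0 → fail=0;  out ∅∪∅=∅
  n2('bb'): parent n1 fail=0; on 'b' 0 → fail=1;  out ∅∪∅=∅
  n8('ab'): parent n7 fail=0; on 'b' 0 → fail=1;  out ∅∪∅=∅
  n13('bc'): parent n1 fail=0; on 'c' 0 → fail=17;  out ∅∪∅=∅
  n18('cc'): parent n17 fail=0; on 'c' 0 → fail=17;  out ∅∪∅=∅
  n20('ca'): parent n17 fail=0; on 'a' 0 → fail=7;  out ∅∪∅=∅
  n22('cb'): parent n17 fail=0; on 'b' 0 → fail=1;  out {5}∪∅={5}
  n3('bbb'): parent n2 fail=1; on 'b' 1 → fail=2;  out ∅∪∅=∅
  n9('aba'): parent n8 fail=1; on 'a' 1→0 → fail=7;  out ∅∪∅=∅
  n14('bcb'): parent n13 fail=17; on 'b' 17 → fail=22;  out ∅∪{5}={5}
  n19('ccb'): parent n18 fail=17; on 'b' 17 → fail=22;  out {3}∪{5}={3,5}
  n21('caa'): parent n20 fail=7; on 'a' 7→0 → fail=7;  out {4}∪∅={4}
  n4('bbbb'): parent n3 fail=2; on 'b' 2 → fail=3;  out ∅∪∅=∅
  n10('abac'): parent n9 fail=7; on 'c' 7→0 → fail=17;  out ∅∪∅=∅
  n15('bcbc'): parent n14 fail=22; on 'c' 22→1 → fail=13;  out ∅∪∅=∅
  n5('bbbbc'): parent n4 fail=3; on 'c' 3→2→1 → fail=13;  out ∅∪∅=∅
  n11('abacc'): parent n10 fail=17; on 'c' 17 → fail=18;  out ∅∪∅=∅
  n16('bcbcb'): parent n15 fail=13; on 'b' 13 → fail=14;  out {2}∪{5}={2,5}
  n6('bbbbca'): parent n5 fail=13; on 'a' 13→17 → fail=20;  out {0}∪∅={0}
  n12('abacca'): parent n11 fail=18; on 'a' 18→17 → fail=20;  out {1}∪∅={1}

Scan:
[0] read 'c'  n0⇒n17
[1] read 'c'  n17⇒n18
[2] read 'b'  n18⇒n19  → match P3@[0:2],P5@[1:2]
[3] read 'a'  n19⇒n7 (fail-walked)
[4] read 'b'  n7⇒n8
[5] read 'b'  n8⇒n2 (fail-walked)
[6] read 'b'  n2⇒n3
[7] read 'b'  n3⇒n4
[8] read 'c'  n4⇒n5
[9] read 'a'  n5⇒n6  → match P0@[4:9]
[10] read 'a'  n6⇒n21 (fail-walked)  → match P4@[8:10]
[11] read 'b'  n21⇒n8 (fail-walked)
[12] read 'c'  n8⇒n13 (fail-walked)
[13] read 'b'  n13⇒n14  → match P5@[12:13]
[14] read 'a'  n14⇒n7 (fail-walked)
[15] read 'a'  n7⇒n7 (fail-walked)
[16] read 'b'  n7⇒n8
[17] read 'a'  n8⇒n9
[18] read 'c'  n9⇒n10
[19] read 'c'  n10⇒n11
[20] read 'a'  n11⇒n12  → match P1@[15:20]
[21] read 'b'  n12⇒n8 (fail-walked)
[22] read 'a'  n8⇒n9
[23] read 'b'  n9⇒n8 (fail-walked)
[24] read 'c'  n8⇒n13 (fail-walked)
[25] read 'c'  n13⇒n18 (fail-walked)
[26] read 'c'  n18⇒n18 (fail-walked)
[27] read 'b'  n18⇒n19  → match P3@[25:27],P5@[26:27]
[28] read 'b'  n19⇒n2 (fail-walked)
[29] read 'b'  n2⇒n3
[30] read 'b'  n3⇒n4
[31] read 'c'  n4⇒n5
[32] read 'a'  n5⇒n6  → match P0@[27:32]
[33] read 'b'  n6⇒n8 (fail-walked)
[34] read 'c'  n8⇒n13 (fail-walked)
[35] read 'c'  n13⇒n18 (fail-walked)

All matches (sorted): [[2,3],[2,5],[9,0],[10,4],[13,5],[20,1],[27,3],[27,5],[32,0]]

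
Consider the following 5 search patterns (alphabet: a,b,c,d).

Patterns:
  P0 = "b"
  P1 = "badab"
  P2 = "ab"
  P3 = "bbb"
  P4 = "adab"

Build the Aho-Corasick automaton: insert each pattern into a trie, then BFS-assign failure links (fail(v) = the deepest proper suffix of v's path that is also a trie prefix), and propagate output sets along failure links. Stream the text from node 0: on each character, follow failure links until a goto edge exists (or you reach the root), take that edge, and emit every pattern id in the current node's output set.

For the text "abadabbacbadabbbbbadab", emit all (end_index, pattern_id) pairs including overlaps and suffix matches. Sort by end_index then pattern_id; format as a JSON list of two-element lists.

Build:
Trie nodes:
  0='ε' goto a→6 b→1
  1='b' goto a→2 b→8  [P0 ends]
  2='ba' goto d→3
  3='bad' goto a→4
  4='bada' goto b→5
  5='badab' goto ·  [P1 ends]
  6='a' goto b→7 d→10
  7='ab' goto ·  [P2 ends]
  8='bb' goto b→9
  9='bbb' goto ·  [P3 ends]
  10='ad' goto a→11
  11='ada' goto b→12
  12='adab' goto ·  [P4 ends]

Failure links (BFS by depth):
  fail(1) 'b': from fail(0)=0 chase 'b': 0 ⇒ 0;  out={0}∪out(0)={0}
  fail(6) 'a': from fail(0)=0 chase 'a': 0 ⇒ 0;  out=∅∪out(0)=∅
  fail(2) 'ba': from fail(1)=0 chase 'a': 0 ⇒ 6;  out=∅∪out(6)=∅
  fail(7) 'ab': from fail(6)=0 chase 'b': 0 ⇒ 1;  out={2}∪out(1)={0,2}
  fail(8) 'bb': from fail(1)=0 chase 'b': 0 ⇒ 1;  out=∅∪out(1)={0}
  fail(10) 'ad': from fail(6)=0 chase 'd': 0 ⇒ 0;  out=∅∪out(0)=∅
  fail(3) 'bad': from fail(2)=6 chase 'd': 6 ⇒ 10;  out=∅∪out(10)=∅
  fail(9) 'bbb': from fail(8)=1 chase 'b': 1 ⇒ 8;  out={3}∪out(8)={0,3}
  fail(11) 'ada': from fail(10)=0 chase 'a': 0 ⇒ 6;  out=∅∪out(6)=∅
  fail(4) 'bada': from fail(3)=10 chase 'a': 10 ⇒ 11;  out=∅∪out(11)=∅
  fail(12) 'adab': from fail(11)=6 chase 'b': 6 ⇒ 7;  out={4}∪out(7)={0,2,4}
  fail(5) 'badab': from fail(4)=11 chase 'b': 11 ⇒ 12;  out={1}∪out(12)={0,1,2,4}

Run:
[0] read 'a'  n0⇒n6
[1] read 'b'  n6⇒n7  emit P0@[1:1],P2@[0:1]
[2] read 'a'  n7⇒n2 (fail-walked)
[3] read 'd'  n2⇒n3
[4] read 'a'  n3⇒n4
[5] read 'b'  n4⇒n5  emit P0@[5:5],P1@[1:5],P2@[4:5],P4@[2:5]
[6] read 'b'  n5⇒n8 (fail-walked)  emit P0@[6:6]
[7] read 'a'  n8⇒n2 (fail-walked)
[8] read 'c'  n2⇒n0 (fail-walked)
[9] read 'b'  n0⇒n1  emit P0@[9:9]
[10] read 'a'  n1⇒n2
[11] read 'd'  n2⇒n3
[12] read 'a'  n3⇒n4
[13] read 'b'  n4⇒n5  emit P0@[13:13],P1@[9:13],P2@[12:13],P4@[10:13]
[14] read 'b'  n5⇒n8 (fail-walked)  emit P0@[14:14]
[15] read 'b'  n8⇒n9  emit P0@[15:15],P3@[13:15]
[16] read 'b'  n9⇒n9 (fail-walked)  emit P0@[16:16],P3@[14:16]
[17] read 'b'  n9⇒n9 (fail-walked)  emit P0@[17:17],P3@[15:17]
[18] read 'a'  n9⇒n2 (fail-walked)
[19] read 'd'  n2⇒n3
[20] read 'a'  n3⇒n4
[21] read 'b'  n4⇒n5  emit P0@[21:21],P1@[17:21],P2@[20:21],P4@[18:21]

All matches (sorted): [[1,0],[1,2],[5,0],[5,1],[5,2],[5,4],[6,0],[9,0],[13,0],[13,1],[13,2],[13,4],[14,0],[15,0],[15,3],[16,0],[16,3],[17,0],[17,3],[21,0],[21,1],[21,2],[21,4]]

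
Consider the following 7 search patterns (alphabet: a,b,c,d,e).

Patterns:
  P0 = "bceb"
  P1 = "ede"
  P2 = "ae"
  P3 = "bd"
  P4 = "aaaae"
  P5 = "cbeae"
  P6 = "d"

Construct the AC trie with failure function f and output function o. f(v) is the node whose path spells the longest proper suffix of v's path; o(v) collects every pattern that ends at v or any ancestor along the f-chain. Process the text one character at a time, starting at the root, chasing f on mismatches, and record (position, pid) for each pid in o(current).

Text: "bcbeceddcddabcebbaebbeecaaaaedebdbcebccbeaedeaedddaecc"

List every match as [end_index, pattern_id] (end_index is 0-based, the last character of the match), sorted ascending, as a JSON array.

Build:
Trie (insert patterns):
  n0 'ε': a→8 b→1 c→15 d→20 e→5
  n1 'b': c→2 d→10
  n2 'bc': e→3
  n3 'bce': b→4
  n4 'bceb': ·  ←P0
  n5 'e': d→6
  n6 'ed': e→7
  n7 'ede': ·  ←P1
  n8 'a': a→11 e→9
  n9 'ae': ·  ←P2
  n10 'bd': ·  ←P3
  n11 'aa': a→12
  n12 'aaa': a→13
  n13 'aaaa': e→14
  n14 'aaaae': ·  ←P4
  n15 'c': b→16
  n16 'cb': e→17
  n17 'cbe': a→18
  n18 'cbea': e→19
  n19 'cbeae': ·  ←P5
  n20 'd': ·  ←P6

BFS fail/out derivation:
  n1('b'): parent n0 fail=0; on 'b' 0 → fail=0;  out ∅∪∅=∅
  n5('e'): parent n0 fail=0; on 'e' 0 → fail=0;  out ∅∪∅=∅
  n8('a'): parent n0 fail=0; on 'a' 0 → fail=0;  out ∅∪∅=∅
  n15('c'): parent n0 fail=0; on 'c' 0 → fail=0;  out ∅∪∅=∅
  n20('d'): parent n0 fail=0; on 'd' 0 → fail=0;  out {6}∪∅={6}
  n2('bc'): parent n1 fail=0; on 'c' 0 → fail=15;  out ∅∪∅=∅
  n6('ed'): parent n5 fail=0; on 'd' 0 → fail=20;  out ∅∪{6}={6}
  n9('ae'): parent n8 fail=0; on 'e' 0 → fail=5;  out {2}∪∅={2}
  n10('bd'): parent n1 fail=0; on 'd' 0 → fail=20;  out {3}∪{6}={3,6}
  n11('aa'): parent n8 fail=0; on 'a' 0 → fail=8;  out ∅∪∅=∅
  n16('cb'): parent n15 fail=0; on 'b' 0 → fail=1;  out ∅∪∅=∅
  n3('bce'): parent n2 fail=15; on 'e' 15→0 → fail=5;  out ∅∪∅=∅
  n7('ede'): parent n6 fail=20; on 'e' 20→0 → fail=5;  out {1}∪∅={1}
  n12('aaa'): parent n11 fail=8; on 'a' 8 → fail=11;  out ∅∪∅=∅
  n17('cbe'): parent n16 fail=1; on 'e' 1→0 → fail=5;  out ∅∪∅=∅
  n4('bceb'): parent n3 fail=5; on 'b' 5→0 → fail=1;  out {0}∪∅={0}
  n13('aaaa'): parent n12 fail=11; on 'a' 11 → fail=12;  out ∅∪∅=∅
  n18('cbea'): parent n17 fail=5; on 'a' 5→0 → fail=8;  out ∅∪∅=∅
  n14('aaaae'): parent n13 fail=12; on 'e' 12→11→8 → fail=9;  out {4}∪{2}={2,4}
  n19('cbeae'): parent n18 fail=8; on 'e' 8 → fail=9;  out {5}∪{2}={2,5}

Run:
i=0 'b': node 0→1
i=1 'c': node 1→2
i=2 'b': node 2→16 ·f
i=3 'e': node 16→17
i=4 'c': node 17→15 ·f
i=5 'e': node 15→5 ·f
i=6 'd': node 5→6  ** P6@[6:6]
i=7 'd': node 6→20 ·f  ** P6@[7:7]
i=8 'c': node 20→15 ·f
i=9 'd': node 15→20 ·f  ** P6@[9:9]
i=10 'd': node 20→20 ·f  ** P6@[10:10]
i=11 'a': node 20→8 ·f
i=12 'b': node 8→1 ·f
i=13 'c': node 1→2
i=14 'e': node 2→3
i=15 'b': node 3→4  ** P0@[12:15]
i=16 'b': node 4→1 ·f
i=17 'a': node 1→8 ·f
i=18 'e': node 8→9  ** P2@[17:18]
i=19 'b': node 9→1 ·f
i=20 'b': node 1→1 ·f
i=21 'e': node 1→5 ·f
i=22 'e': node 5→5 ·f
i=23 'c': node 5→15 ·f
i=24 'a': node 15→8 ·f
i=25 'a': node 8→11
i=26 'a': node 11→12
i=27 'a': node 12→13
i=28 'e': node 13→14  ** P2@[27:28],P4@[24:28]
i=29 'd': node 14→6 ·f  ** P6@[29:29]
i=30 'e': node 6→7  ** P1@[28:30]
i=31 'b': node 7→1 ·f
i=32 'd': node 1→10  ** P3@[31:32],P6@[32:32]
i=33 'b': node 10→1 ·f
i=34 'c': node 1→2
i=35 'e': node 2→3
i=36 'b': node 3→4  ** P0@[33:36]
i=37 'c': node 4→2 ·f
i=38 'c': node 2→15 ·f
i=39 'b': node 15→16
i=40 'e': node 16→17
i=41 'a': node 17→18
i=42 'e': node 18→19  ** P2@[41:42],P5@[38:42]
i=43 'd': node 19→6 ·f  ** P6@[43:43]
i=44 'e': node 6→7  ** P1@[42:44]
i=45 'a': node 7→8 ·f
i=46 'e': node 8→9  ** P2@[45:46]
i=47 'd': node 9→6 ·f  ** P6@[47:47]
i=48 'd': node 6→20 ·f  ** P6@[48:48]
i=49 'd': node 20→20 ·f  ** P6@[49:49]
i=50 'a': node 20→8 ·f
i=51 'e': node 8→9  ** P2@[50:51]
i=52 'c': node 9→15 ·f
i=53 'c': node 15→15 ·f

Result: [[6,6],[7,6],[9,6],[10,6],[15,0],[18,2],[28,2],[28,4],[29,6],[30,1],[32,3],[32,6],[36,0],[42,2],[42,5],[43,6],[44,1],[46,2],[47,6],[48,6],[49,6],[51,2]]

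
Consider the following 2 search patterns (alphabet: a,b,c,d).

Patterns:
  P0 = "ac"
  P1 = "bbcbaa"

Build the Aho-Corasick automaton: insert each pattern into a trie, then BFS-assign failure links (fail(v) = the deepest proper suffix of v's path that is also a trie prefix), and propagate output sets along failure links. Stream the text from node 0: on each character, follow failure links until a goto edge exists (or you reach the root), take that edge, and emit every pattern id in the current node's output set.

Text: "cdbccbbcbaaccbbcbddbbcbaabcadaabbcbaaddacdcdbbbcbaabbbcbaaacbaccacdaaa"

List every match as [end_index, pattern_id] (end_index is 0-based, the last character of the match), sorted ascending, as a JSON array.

Build automaton:
Trie (insert patterns):
  0='ε' goto a→1 b→3
  1='a' goto c→2
  2='ac' goto ·  ←P0
  3='b' goto b→4
  4='bb' goto c→5
  5='bbc' goto b→6
  6='bbcb' goto a→7
  7='bbcba' goto a→8
  8='bbcbaa' goto ·  ←P1

BFS fail/out derivation:
  n1('a'): parent n0 fail=0; on 'a' 0 → fail=0;  out ∅∪∅=∅
  n3('b'): parent n0 fail=0; on 'b' 0 → fail=0;  out ∅∪∅=∅
  n2('ac'): parent n1 fail=0; on 'c' 0 → fail=0;  out {0}∪∅={0}
  n4('bb'): parent n3 fail=0; on 'b' 0 → fail=3;  out ∅∪∅=∅
  n5('bbc'): parent n4 fail=3; on 'c' 3→0 → fail=0;  out ∅∪∅=∅
  n6('bbcb'): parent n5 fail=0; on 'b' 0 → fail=3;  out ∅∪∅=∅
  n7('bbcba'): parent n6 fail=3; on 'a' 3→0 → fail=1;  out ∅∪∅=∅
  n8('bbcbaa'): parent n7 fail=1; on 'a' 1→0 → fail=1;  out {1}∪∅={1}

Scan:
[0] read 'c'  n0⇒n0
[1] read 'd'  n0⇒n0
[2] read 'b'  n0⇒n3
[3] read 'c'  n3⇒n0 ·f
[4] read 'c'  n0⇒n0
[5] read 'b'  n0⇒n3
[6] read 'b'  n3⇒n4
[7] read 'c'  n4⇒n5
[8] read 'b'  n5⇒n6
[9] read 'a'  n6⇒n7
[10] read 'a'  n7⇒n8  → match P1@[5:10]
[11] read 'c'  n8⇒n2 ·f  → match P0@[10:11]
[12] read 'c'  n2⇒n0 ·f
[13] read 'b'  n0⇒n3
[14] read 'b'  n3⇒n4
[15] read 'c'  n4⇒n5
[16] read 'b'  n5⇒n6
[17] read 'd'  n6⇒n0 ·f
[18] read 'd'  n0⇒n0
[19] read 'b'  n0⇒n3
[20] read 'b'  n3⇒n4
[21] read 'c'  n4⇒n5
[22] read 'b'  n5⇒n6
[23] read 'a'  n6⇒n7
[24] read 'a'  n7⇒n8  → match P1@[19:24]
[25] read 'b'  n8⇒n3 ·f
[26] read 'c'  n3⇒n0 ·f
[27] read 'a'  n0⇒n1
[28] read 'd'  n1⇒n0 ·f
[29] read 'a'  n0⇒n1
[30] read 'a'  n1⇒n1 ·f
[31] read 'b'  n1⇒n3 ·f
[32] read 'b'  n3⇒n4
[33] read 'c'  n4⇒n5
[34] read 'b'  n5⇒n6
[35] read 'a'  n6⇒n7
[36] read 'a'  n7⇒n8  → match P1@[31:36]
[37] read 'd'  n8⇒n0 ·f
[38] read 'd'  n0⇒n0
[39] read 'a'  n0⇒n1
[40] read 'c'  n1⇒n2  → match P0@[39:40]
[41] read 'd'  n2⇒n0 ·f
[42] read 'c'  n0⇒n0
[43] read 'd'  n0⇒n0
[44] read 'b'  n0⇒n3
[45] read 'b'  n3⇒n4
[46] read 'b'  n4⇒n4 ·f
[47] read 'c'  n4⇒n5
[48] read 'b'  n5⇒n6
[49] read 'a'  n6⇒n7
[50] read 'a'  n7⇒n8  → match P1@[45:50]
[51] read 'b'  n8⇒n3 ·f
[52] read 'b'  n3⇒n4
[53] read 'b'  n4⇒n4 ·f
[54] read 'c'  n4⇒n5
[55] read 'b'  n5⇒n6
[56] read 'a'  n6⇒n7
[57] read 'a'  n7⇒n8  → match P1@[52:57]
[58] read 'a'  n8⇒n1 ·f
[59] read 'c'  n1⇒n2  → match P0@[58:59]
[60] read 'b'  n2⇒n3 ·f
[61] read 'a'  n3⇒n1 ·f
[62] read 'c'  n1⇒n2  → match P0@[61:62]
[63] read 'c'  n2⇒n0 ·f
[64] read 'a'  n0⇒n1
[65] read 'c'  n1⇒n2  → match P0@[64:65]
[66] read 'd'  n2⇒n0 ·f
[67] read 'a'  n0⇒n1
[68] read 'a'  n1⇒n1 ·f
[69] read 'a'  n1⇒n1 ·f

Matches: [[10,1],[11,0],[24,1],[36,1],[40,0],[50,1],[57,1],[59,0],[62,0],[65,0]]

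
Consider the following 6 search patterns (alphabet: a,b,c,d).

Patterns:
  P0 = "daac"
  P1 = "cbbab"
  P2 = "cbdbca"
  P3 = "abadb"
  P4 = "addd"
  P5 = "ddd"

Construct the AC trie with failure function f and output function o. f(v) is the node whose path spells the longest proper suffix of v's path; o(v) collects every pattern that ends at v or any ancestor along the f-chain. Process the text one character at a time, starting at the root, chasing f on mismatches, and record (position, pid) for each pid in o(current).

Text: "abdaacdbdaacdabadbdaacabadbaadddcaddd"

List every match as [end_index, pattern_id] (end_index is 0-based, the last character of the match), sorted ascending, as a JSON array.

Construct AC machine:
Trie nodes:
  n0 'ε': a→14 c→5 d→1
  n1 'd': a→2 d→22
  n2 'da': a→3
  n3 'daa': c→4
  n4 'daac': ·  ←P0
  n5 'c': b→6
  n6 'cb': b→7 d→10
  n7 'cbb': a→8
  n8 'cbba': b→9
  n9 'cbbab': ·  ←P1
  n10 'cbd': b→11
  n11 'cbdb': c→12
  n12 'cbdbc': a→13
  n13 'cbdbca': ·  ←P2
  n14 'a': b→15 d→19
  n15 'ab': a→16
  n16 'aba': d→17
  n17 'abad': b→18
  n18 'abadb': ·  ←P3
  n19 'ad': d→20
  n20 'add': d→21
  n21 'addd': ·  ←P4
  n22 'dd': d→23
  n23 'ddd': ·  ←P5

BFS fail/out derivation:
  n1('d'): parent n0 fail=0; on 'd' 0 → fail=0;  out ∅∪∅=∅
  n5('c'): parent n0 fail=0; on 'c' 0 → fail=0;  out ∅∪∅=∅
  n14('a'): parent n0 fail=0; on 'a' 0 → fail=0;  out ∅∪∅=∅
  n2('da'): parent n1 fail=0; on 'a' 0 → fail=14;  out ∅∪∅=∅
  n6('cb'): parent n5 fail=0; on 'b' 0 → fail=0;  out ∅∪∅=∅
  n15('ab'): parent n14 fail=0; on 'b' 0 → fail=0;  out ∅∪∅=∅
  n19('ad'): parent n14 fail=0; on 'd' 0 → fail=1;  out ∅∪∅=∅
  n22('dd'): parent n1 fail=0; on 'd' 0 → fail=1;  out ∅∪∅=∅
  n3('daa'): parent n2 fail=14; on 'a' 14→0 → fail=14;  out ∅∪∅=∅
  n7('cbb'): parent n6 fail=0; on 'b' 0 → fail=0;  out ∅∪∅=∅
  n10('cbd'): parent n6 fail=0; on 'd' 0 → fail=1;  out ∅∪∅=∅
  n16('aba'): parent n15 fail=0; on 'a' 0 → fail=14;  out ∅∪∅=∅
  n20('add'): parent n19 fail=1; on 'd' 1 → fail=22;  out ∅∪∅=∅
  n23('ddd'): parent n22 fail=1; on 'd' 1 → fail=22;  out {5}∪∅={5}
  n4('daac'): parent n3 fail=14; on 'c' 14→0 → fail=5;  out {0}∪∅={0}
  n8('cbba'): parent n7 fail=0; on 'a' 0 → fail=14;  out ∅∪∅=∅
  n11('cbdb'): parent n10 fail=1; on 'b' 1→0 → fail=0;  out ∅∪∅=∅
  n17('abad'): parent n16 fail=14; on 'd' 14 → fail=19;  out ∅∪∅=∅
  n21('addd'): parent n20 fail=22; on 'd' 22 → fail=23;  out {4}∪{5}={4,5}
  n9('cbbab'): parent n8 fail=14; on 'b' 14 → fail=15;  out {1}∪∅={1}
  n12('cbdbc'): parent n11 fail=0; on 'c' 0 → fail=5;  out ∅∪∅=∅
  n18('abadb'): parent n17 fail=19; on 'b' 19→1→0 → fail=0;  out {3}∪∅={3}
  n13('cbdbca'): parent n12 fail=5; on 'a' 5→0 → fail=14;  out {2}∪∅={2}

Text stream:
[0] read 'a'  n0⇒n14
[1] read 'b'  n14⇒n15
[2] read 'd'  n15⇒n1 (via fail)
[3] read 'a'  n1⇒n2
[4] read 'a'  n2⇒n3
[5] read 'c'  n3⇒n4  emit P0@[2:5]
[6] read 'd'  n4⇒n1 (via fail)
[7] read 'b'  n1⇒n0 (via fail)
[8] read 'd'  n0⇒n1
[9] read 'a'  n1⇒n2
[10] read 'a'  n2⇒n3
[11] read 'c'  n3⇒n4  emit P0@[8:11]
[12] read 'd'  n4⇒n1 (via fail)
[13] read 'a'  n1⇒n2
[14] read 'b'  n2⇒n15 (via fail)
[15] read 'a'  n15⇒n16
[16] read 'd'  n16⇒n17
[17] read 'b'  n17⇒n18  emit P3@[13:17]
[18] read 'd'  n18⇒n1 (via fail)
[19] read 'a'  n1⇒n2
[20] read 'a'  n2⇒n3
[21] read 'c'  n3⇒n4  emit P0@[18:21]
[22] read 'a'  n4⇒n14 (via fail)
[23] read 'b'  n14⇒n15
[24] read 'a'  n15⇒n16
[25] read 'd'  n16⇒n17
[26] read 'b'  n17⇒n18  emit P3@[22:26]
[27] read 'a'  n18⇒n14 (via fail)
[28] read 'a'  n14⇒n14 (via fail)
[29] read 'd'  n14⇒n19
[30] read 'd'  n19⇒n20
[31] read 'd'  n20⇒n21  emit P4@[28:31],P5@[29:31]
[32] read 'c'  n21⇒n5 (via fail)
[33] read 'a'  n5⇒n14 (via fail)
[34] read 'd'  n14⇒n19
[35] read 'd'  n19⇒n20
[36] read 'd'  n20⇒n21  emit P4@[33:36],P5@[34:36]

Matches: [[5,0],[11,0],[17,3],[21,0],[26,3],[31,4],[31,5],[36,4],[36,5]]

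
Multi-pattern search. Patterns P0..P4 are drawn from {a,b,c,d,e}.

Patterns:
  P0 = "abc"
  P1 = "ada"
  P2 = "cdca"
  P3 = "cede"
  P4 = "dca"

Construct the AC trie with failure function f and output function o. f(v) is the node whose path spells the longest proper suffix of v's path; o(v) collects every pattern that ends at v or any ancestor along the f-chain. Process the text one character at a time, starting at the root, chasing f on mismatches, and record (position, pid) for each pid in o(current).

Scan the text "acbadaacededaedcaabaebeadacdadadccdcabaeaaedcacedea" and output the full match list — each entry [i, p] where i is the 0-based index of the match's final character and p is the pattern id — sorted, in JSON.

Construct AC machine:
Trie (insert patterns):
  n0 'ε': a→1 c→6 d→13
  n1 'a': b→2 d→4
  n2 'ab': c→3
  n3 'abc': ·  ←P0
  n4 'ad': a→5
  n5 'ada': ·  ←P1
  n6 'c': d→7 e→10
  n7 'cd': c→8
  n8 'cdc': a→9
  n9 'cdca': ·  ←P2
  n10 'ce': d→11
  n11 'ced': e→12
  n12 'cede': ·  ←P3
  n13 'd': c→14
  n14 'dc': a→15
  n15 'dca': ·  ←P4

BFS fail/out derivation:
  fail(1) 'a': from fail(0)=0 chase 'a': 0 ⇒ 0;  out=∅∪out(0)=∅
  fail(6) 'c': from fail(0)=0 chase 'c': 0 ⇒ 0;  out=∅∪out(0)=∅
  fail(13) 'd': from fail(0)=0 chase 'd': 0 ⇒ 0;  out=∅∪out(0)=∅
  fail(2) 'ab': from fail(1)=0 chase 'b': 0 ⇒ 0;  out=∅∪out(0)=∅
  fail(4) 'ad': from fail(1)=0 chase 'd': 0 ⇒ 13;  out=∅∪out(13)=∅
  fail(7) 'cd': from fail(6)=0 chase 'd': 0 ⇒ 13;  out=∅∪out(13)=∅
  fail(10) 'ce': from fail(6)=0 chase 'e': 0 ⇒ 0;  out=∅∪out(0)=∅
  fail(14) 'dc': from fail(13)=0 chase 'c': 0 ⇒ 6;  out=∅∪out(6)=∅
  fail(3) 'abc': from fail(2)=0 chase 'c': 0 ⇒ 6;  out={0}∪out(6)={0}
  fail(5) 'ada': from fail(4)=13 chase 'a': 13→0 ⇒ 1;  out={1}∪out(1)={1}
  fail(8) 'cdc': from fail(7)=13 chase 'c': 13 ⇒ 14;  out=∅∪out(14)=∅
  fail(11) 'ced': from fail(10)=0 chase 'd': 0 ⇒ 13;  out=∅∪out(13)=∅
  fail(15) 'dca': from fail(14)=6 chase 'a': 6→0 ⇒ 1;  out={4}∪out(1)={4}
  fail(9) 'cdca': from fail(8)=14 chase 'a': 14 ⇒ 15;  out={2}∪out(15)={2,4}
  fail(12) 'cede': from fail(11)=13 chase 'e': 13→0 ⇒ 0;  out={3}∪out(0)={3}

Run:
[0] read 'a'  n0⇒n1
[1] read 'c'  n1⇒n6 (via fail)
[2] read 'b'  n6⇒n0 (via fail)
[3] read 'a'  n0⇒n1
[4] read 'd'  n1⇒n4
[5] read 'a'  n4⇒n5  → match P1@[3:5]
[6] read 'a'  n5⇒n1 (via fail)
[7] read 'c'  n1⇒n6 (via fail)
[8] read 'e'  n6⇒n10
[9] read 'd'  n10⇒n11
[10] read 'e'  n11⇒n12  → match P3@[7:10]
[11] read 'd'  n12⇒n13 (via fail)
[12] read 'a'  n13⇒n1 (via fail)
[13] read 'e'  n1⇒n0 (via fail)
[14] read 'd'  n0⇒n13
[15] read 'c'  n13⇒n14
[16] read 'a'  n14⇒n15  → match P4@[14:16]
[17] read 'a'  n15⇒n1 (via fail)
[18] read 'b'  n1⇒n2
[19] read 'a'  n2⇒n1 (via fail)
[20] read 'e'  n1⇒n0 (via fail)
[21] read 'b'  n0⇒n0
[22] read 'e'  n0⇒n0
[23] read 'a'  n0⇒n1
[24] read 'd'  n1⇒n4
[25] read 'a'  n4⇒n5  → match P1@[23:25]
[26] read 'c'  n5⇒n6 (via fail)
[27] read 'd'  n6⇒n7
[28] read 'a'  n7⇒n1 (via fail)
[29] read 'd'  n1⇒n4
[30] read 'a'  n4⇒n5  → match P1@[28:30]
[31] read 'd'  n5⇒n4 (via fail)
[32] read 'c'  n4⇒n14 (via fail)
[33] read 'c'  n14⇒n6 (via fail)
[34] read 'd'  n6⇒n7
[35] read 'c'  n7⇒n8
[36] read 'a'  n8⇒n9  → match P2@[33:36],P4@[34:36]
[37] read 'b'  n9⇒n2 (via fail)
[38] read 'a'  n2⇒n1 (via fail)
[39] read 'e'  n1⇒n0 (via fail)
[40] read 'a'  n0⇒n1
[41] read 'a'  n1⇒n1 (via fail)
[42] read 'e'  n1⇒n0 (via fail)
[43] read 'd'  n0⇒n13
[44] read 'c'  n13⇒n14
[45] read 'a'  n14⇒n15  → match P4@[43:45]
[46] read 'c'  n15⇒n6 (via fail)
[47] read 'e'  n6⇒n10
[48] read 'd'  n10⇒n11
[49] read 'e'  n11⇒n12  → match P3@[46:49]
[50] read 'a'  n12⇒n1 (via fail)

Matches: [[5,1],[10,3],[16,4],[25,1],[30,1],[36,2],[36,4],[45,4],[49,3]]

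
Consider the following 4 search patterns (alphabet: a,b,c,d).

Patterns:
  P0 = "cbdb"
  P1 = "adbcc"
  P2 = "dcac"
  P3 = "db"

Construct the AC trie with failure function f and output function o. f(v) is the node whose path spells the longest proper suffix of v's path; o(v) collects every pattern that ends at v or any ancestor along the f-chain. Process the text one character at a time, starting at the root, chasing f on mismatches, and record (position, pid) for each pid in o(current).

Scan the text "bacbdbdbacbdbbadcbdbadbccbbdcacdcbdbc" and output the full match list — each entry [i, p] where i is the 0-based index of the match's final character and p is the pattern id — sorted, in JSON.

Build automaton:
Trie nodes:
  n0 'ε': a→5 c→1 d→10
  n1 'c': b→2
  n2 'cb': d→3
  n3 'cbd': b→4
  n4 'cbdb': ·  [P0 ends]
  n5 'a': d→6
  n6 'ad': b→7
  n7 'adb': c→8
  n8 'adbc': c→9
  n9 'adbcc': ·  [P1 ends]
  n10 'd': b→14 c→11
  n11 'dc': a→12
  n12 'dca': c→13
  n13 'dcac': ·  [P2 ends]
  n14 'db': ·  [P3 ends]

BFS fail/out derivation:
  n1('c'): parent n0 fail=0; on 'c' 0 → fail=0;  out ∅∪∅=∅
  n5('a'): parent n0 fail=0; on 'a' 0 → fail=0;  out ∅∪∅=∅
  n10('d'): parent n0 fail=0; on 'd' 0 → fail=0;  out ∅∪∅=∅
  n2('cb'): parent n1 fail=0; on 'b' 0 → fail=0;  out ∅∪∅=∅
  n6('ad'): parent n5 fail=0; on 'd' 0 → fail=10;  out ∅∪∅=∅
  n11('dc'): parent n10 fail=0; on 'c' 0 → fail=1;  out ∅∪∅=∅
  n14('db'): parent n10 fail=0; on 'b' 0 → fail=0;  out {3}∪∅={3}
  n3('cbd'): parent n2 fail=0; on 'd' 0 → fail=10;  out ∅∪∅=∅
  n7('adb'): parent n6 fail=10; on 'b' 10 → fail=14;  out ∅∪{3}={3}
  n12('dca'): parent n11 fail=1; on 'a' 1→0 → fail=5;  out ∅∪∅=∅
  n4('cbdb'): parent n3 fail=10; on 'b' 10 → fail=14;  out {0}∪{3}={0,3}
  n8('adbc'): parent n7 fail=14; on 'c' 14→0 → fail=1;  out ∅∪∅=∅
  n13('dcac'): parent n12 fail=5; on 'c' 5→0 → fail=1;  out {2}∪∅={2}
  n9('adbcc'): parent n8 fail=1; on 'c' 1→0 → fail=1;  out {1}∪∅={1}

Run:
i=0 'b': node 0→0
i=1 'a': node 0→5
i=2 'c': node 5→1 (fail-walked)
i=3 'b': node 1→2
i=4 'd': node 2→3
i=5 'b': node 3→4  emit P0@[2:5],P3@[4:5]
i=6 'd': node 4→10 (fail-walked)
i=7 'b': node 10→14  emit P3@[6:7]
i=8 'a': node 14→5 (fail-walked)
i=9 'c': node 5→1 (fail-walked)
i=10 'b': node 1→2
i=11 'd': node 2→3
i=12 'b': node 3→4  emit P0@[9:12],P3@[11:12]
i=13 'b': node 4→0 (fail-walked)
i=14 'a': node 0→5
i=15 'd': node 5→6
i=16 'c': node 6→11 (fail-walked)
i=17 'b': node 11→2 (fail-walked)
i=18 'd': node 2→3
i=19 'b': node 3→4  emit P0@[16:19],P3@[18:19]
i=20 'a': node 4→5 (fail-walked)
i=21 'd': node 5→6
i=22 'b': node 6→7  emit P3@[21:22]
i=23 'c': node 7→8
i=24 'c': node 8→9  emit P1@[20:24]
i=25 'b': node 9→2 (fail-walked)
i=26 'b': node 2→0 (fail-walked)
i=27 'd': node 0→10
i=28 'c': node 10→11
i=29 'a': node 11→12
i=30 'c': node 12→13  emit P2@[27:30]
i=31 'd': node 13→10 (fail-walked)
i=32 'c': node 10→11
i=33 'b': node 11→2 (fail-walked)
i=34 'd': node 2→3
i=35 'b': node 3→4  emit P0@[32:35],P3@[34:35]
i=36 'c': node 4→1 (fail-walked)

Matches: [[5,0],[5,3],[7,3],[12,0],[12,3],[19,0],[19,3],[22,3],[24,1],[30,2],[35,0],[35,3]]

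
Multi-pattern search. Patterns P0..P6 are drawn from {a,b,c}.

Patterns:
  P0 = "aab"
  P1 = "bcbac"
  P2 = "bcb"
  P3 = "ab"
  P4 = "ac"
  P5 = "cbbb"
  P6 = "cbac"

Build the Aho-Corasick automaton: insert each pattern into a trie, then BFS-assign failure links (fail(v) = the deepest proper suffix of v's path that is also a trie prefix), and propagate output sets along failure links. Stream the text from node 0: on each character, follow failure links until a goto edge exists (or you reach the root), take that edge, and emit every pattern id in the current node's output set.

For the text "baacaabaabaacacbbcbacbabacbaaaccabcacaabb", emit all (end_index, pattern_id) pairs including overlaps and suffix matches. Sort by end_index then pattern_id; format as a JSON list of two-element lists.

Build:
Trie (insert patterns):
  0='ε' goto a→1 b→4 c→11
  1='a' goto a→2 b→9 c→10
  2='aa' goto b→3
  3='aab' goto ·  [P0 ends]
  4='b' goto c→5
  5='bc' goto b→6
  6='bcb' goto a→7  [P2 ends]
  7='bcba' goto c→8
  8='bcbac' goto ·  [P1 ends]
  9='ab' goto ·  [P3 ends]
  10='ac' goto ·  [P4 ends]
  11='c' goto b→12
  12='cb' goto a→15 b→13
  13='cbb' goto b→14
  14='cbbb' goto ·  [P5 ends]
  15='cba' goto c→16
  16='cbac' goto ·  [P6 ends]

Failure links (BFS by depth):
  n1('a'): parent n0 fail=0; on 'a' 0 → fail=0;  out ∅∪∅=∅
  n4('b'): parent n0 fail=0; on 'b' 0 → fail=0;  out ∅∪∅=∅
  n11('c'): parent n0 fail=0; on 'c' 0 → fail=0;  out ∅∪∅=∅
  n2('aa'): parent n1 fail=0; on 'a' 0 → fail=1;  out ∅∪∅=∅
  n5('bc'): parent n4 fail=0; on 'c' 0 → fail=11;  out ∅∪∅=∅
  n9('ab'): parent n1 fail=0; on 'b' 0 → fail=4;  out {3}∪∅={3}
  n10('ac'): parent n1 fail=0; on 'c' 0 → fail=11;  out {4}∪∅={4}
  n12('cb'): parent n11 fail=0; on 'b' 0 → fail=4;  out ∅∪∅=∅
  n3('aab'): parent n2 fail=1; on 'b' 1 → fail=9;  out {0}∪{3}={0,3}
  n6('bcb'): parent n5 fail=11; on 'b' 11 → fail=12;  out {2}∪∅={2}
  n13('cbb'): parent n12 fail=4; on 'b' 4→0 → fail=4;  out ∅∪∅=∅
  n15('cba'): parent n12 fail=4; on 'a' 4→0 → fail=1;  out ∅∪∅=∅
  n7('bcba'): parent n6 fail=12; on 'a' 12 → fail=15;  out ∅∪∅=∅
  n14('cbbb'): parent n13 fail=4; on 'b' 4→0 → fail=4;  out {5}∪∅={5}
  n16('cbac'): parent n15 fail=1; on 'c' 1 → fail=10;  out {6}∪{4}={4,6}
  n8('bcbac'): parent n7 fail=15; on 'c' 15 → fail=16;  out {1}∪{4,6}={1,4,6}

Text stream:
i=0 'b': node 0→4
i=1 'a': node 4→1 ·f
i=2 'a': node 1→2
i=3 'c': node 2→10 ·f  ** P4@[2:3]
i=4 'a': node 10→1 ·f
i=5 'a': node 1→2
i=6 'b': node 2→3  ** P0@[4:6],P3@[5:6]
i=7 'a': node 3→1 ·f
i=8 'a': node 1→2
i=9 'b': node 2→3  ** P0@[7:9],P3@[8:9]
i=10 'a': node 3→1 ·f
i=11 'a': node 1→2
i=12 'c': node 2→10 ·f  ** P4@[11:12]
i=13 'a': node 10→1 ·f
i=14 'c': node 1→10  ** P4@[13:14]
i=15 'b': node 10→12 ·f
i=16 'b': node 12→13
i=17 'c': node 13→5 ·f
i=18 'b': node 5→6  ** P2@[16:18]
i=19 'a': node 6→7
i=20 'c': node 7→8  ** P1@[16:20],P4@[19:20],P6@[17:20]
i=21 'b': node 8→12 ·f
i=22 'a': node 12→15
i=23 'b': node 15→9 ·f  ** P3@[22:23]
i=24 'a': node 9→1 ·f
i=25 'c': node 1→10  ** P4@[24:25]
i=26 'b': node 10→12 ·f
i=27 'a': node 12→15
i=28 'a': node 15→2 ·f
i=29 'a': node 2→2 ·f
i=30 'c': node 2→10 ·f  ** P4@[29:30]
i=31 'c': node 10→11 ·f
i=32 'a': node 11→1 ·f
i=33 'b': node 1→9  ** P3@[32:33]
i=34 'c': node 9→5 ·f
i=35 'a': node 5→1 ·f
i=36 'c': node 1→10  ** P4@[35:36]
i=37 'a': node 10→1 ·f
i=38 'a': node 1→2
i=39 'b': node 2→3  ** P0@[37:39],P3@[38:39]
i=40 'b': node 3→4 ·f

All matches (sorted): [[3,4],[6,0],[6,3],[9,0],[9,3],[12,4],[14,4],[18,2],[20,1],[20,4],[20,6],[23,3],[25,4],[30,4],[33,3],[36,4],[39,0],[39,3]]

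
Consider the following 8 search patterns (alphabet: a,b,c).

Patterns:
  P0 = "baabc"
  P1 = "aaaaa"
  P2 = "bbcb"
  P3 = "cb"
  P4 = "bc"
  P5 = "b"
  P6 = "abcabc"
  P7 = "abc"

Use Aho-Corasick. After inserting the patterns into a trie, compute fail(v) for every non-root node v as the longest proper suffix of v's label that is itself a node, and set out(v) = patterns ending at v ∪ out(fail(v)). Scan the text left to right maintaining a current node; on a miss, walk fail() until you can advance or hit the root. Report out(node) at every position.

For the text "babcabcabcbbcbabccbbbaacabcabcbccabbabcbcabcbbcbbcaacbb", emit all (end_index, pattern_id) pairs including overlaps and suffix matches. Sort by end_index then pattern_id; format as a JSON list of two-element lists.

Build automaton:
Trie nodes:
  n0 'ε': a→6 b→1 c→14
  n1 'b': a→2 b→11 c→16  ←P5
  n2 'ba': a→3
  n3 'baa': b→4
  n4 'baab': c→5
  n5 'baabc': ·  ←P0
  n6 'a': a→7 b→17
  n7 'aa': a→8
  n8 'aaa': a→9
  n9 'aaaa': a→10
  n10 'aaaaa': ·  ←P1
  n11 'bb': c→12
  n12 'bbc': b→13
  n13 'bbcb': ·  ←P2
  n14 'c': b→15
  n15 'cb': ·  ←P3
  n16 'bc': ·  ←P4
  n17 'ab': c→18
  n18 'abc': a→19  ←P7
  n19 'abca': b→20
  n20 'abcab': c→21
  n21 'abcabc': ·  ←P6

Failure links (BFS by depth):
  n1('b'): parent n0 fail=0; on 'b' 0 → fail=0;  out {5}∪∅={5}
  n6('a'): parent n0 fail=0; on 'a' 0 → fail=0;  out ∅∪∅=∅
  n14('c'): parent n0 fail=0; on 'c' 0 → fail=0;  out ∅∪∅=∅
  n2('ba'): parent n1 fail=0; on 'a' 0 → fail=6;  out ∅∪∅=∅
  n7('aa'): parent n6 fail=0; on 'a' 0 → fail=6;  out ∅∪∅=∅
  n11('bb'): parent n1 fail=0; on 'b' 0 → fail=1;  out ∅∪{5}={5}
  n15('cb'): parent n14 fail=0; on 'b' 0 → fail=1;  out {3}∪{5}={3,5}
  n16('bc'): parent n1 fail=0; on 'c' 0 → fail=14;  out {4}∪∅={4}
  n17('ab'): parent n6 fail=0; on 'b' 0 → fail=1;  out ∅∪{5}={5}
  n3('baa'): parent n2 fail=6; on 'a' 6 → fail=7;  out ∅∪∅=∅
  n8('aaa'): parent n7 fail=6; on 'a' 6 → fail=7;  out ∅∪∅=∅
  n12('bbc'): parent n11 fail=1; on 'c' 1 → fail=16;  out ∅∪{4}={4}
  n18('abc'): parent n17 fail=1; on 'c' 1 → fail=16;  out {7}∪{4}={4,7}
  n4('baab'): parent n3 fail=7; on 'b' 7→6 → fail=17;  out ∅∪{5}={5}
  n9('aaaa'): parent n8 fail=7; on 'a' 7 → fail=8;  out ∅∪∅=∅
  n13('bbcb'): parent n12 fail=16; on 'b' 16→14 → fail=15;  out {2}∪{3,5}={2,3,5}
  n19('abca'): parent n18 fail=16; on 'a' 16→14→0 → fail=6;  out ∅∪∅=∅
  n5('baabc'): parent n4 fail=17; on 'c' 17 → fail=18;  out {0}∪{4,7}={0,4,7}
  n10('aaaaa'): parent n9 fail=8; on 'a' 8 → fail=9;  out {1}∪∅={1}
  n20('abcab'): parent n19 fail=6; on 'b' 6 → fail=17;  out ∅∪{5}={5}
  n21('abcabc'): parent n20 fail=17; on 'c' 17 → fail=18;  out {6}∪{4,7}={4,6,7}

Text stream:
pos 0 'b': at 1  ** P5@[0:0]
pos 1 'a': at 2
pos 2 'b': at 17 (via fail)  ** P5@[2:2]
pos 3 'c': at 18  ** P4@[2:3],P7@[1:3]
pos 4 'a': at 19
pos 5 'b': at 20  ** P5@[5:5]
pos 6 'c': at 21  ** P4@[5:6],P6@[1:6],P7@[4:6]
pos 7 'a': at 19 (via fail)
pos 8 'b': at 20  ** P5@[8:8]
pos 9 'c': at 21  ** P4@[8:9],P6@[4:9],P7@[7:9]
pos 10 'b': at 15 (via fail)  ** P3@[9:10],P5@[10:10]
pos 11 'b': at 11 (via fail)  ** P5@[11:11]
pos 12 'c': at 12  ** P4@[11:12]
pos 13 'b': at 13  ** P2@[10:13],P3@[12:13],P5@[13:13]
pos 14 'a': at 2 (via fail)
pos 15 'b': at 17 (via fail)  ** P5@[15:15]
pos 16 'c': at 18  ** P4@[15:16],P7@[14:16]
pos 17 'c': at 14 (via fail)
pos 18 'b': at 15  ** P3@[17:18],P5@[18:18]
pos 19 'b': at 11 (via fail)  ** P5@[19:19]
pos 20 'b': at 11 (via fail)  ** P5@[20:20]
pos 21 'a': at 2 (via fail)
pos 22 'a': at 3
pos 23 'c': at 14 (via fail)
pos 24 'a': at 6 (via fail)
pos 25 'b': at 17  ** P5@[25:25]
pos 26 'c': at 18  ** P4@[25:26],P7@[24:26]
pos 27 'a': at 19
pos 28 'b': at 20  ** P5@[28:28]
pos 29 'c': at 21  ** P4@[28:29],P6@[24:29],P7@[27:29]
pos 30 'b': at 15 (via fail)  ** P3@[29:30],P5@[30:30]
pos 31 'c': at 16 (via fail)  ** P4@[30:31]
pos 32 'c': at 14 (via fail)
pos 33 'a': at 6 (via fail)
pos 34 'b': at 17  ** P5@[34:34]
pos 35 'b': at 11 (via fail)  ** P5@[35:35]
pos 36 'a': at 2 (via fail)
pos 37 'b': at 17 (via fail)  ** P5@[37:37]
pos 38 'c': at 18  ** P4@[37:38],P7@[36:38]
pos 39 'b': at 15 (via fail)  ** P3@[38:39],P5@[39:39]
pos 40 'c': at 16 (via fail)  ** P4@[39:40]
pos 41 'a': at 6 (via fail)
pos 42 'b': at 17  ** P5@[42:42]
pos 43 'c': at 18  ** P4@[42:43],P7@[41:43]
pos 44 'b': at 15 (via fail)  ** P3@[43:44],P5@[44:44]
pos 45 'b': at 11 (via fail)  ** P5@[45:45]
pos 46 'c': at 12  ** P4@[45:46]
pos 47 'b': at 13  ** P2@[44:47],P3@[46:47],P5@[47:47]
pos 48 'b': at 11 (via fail)  ** P5@[48:48]
pos 49 'c': at 12  ** P4@[48:49]
pos 50 'a': at 6 (via fail)
pos 51 'a': at 7
pos 52 'c': at 14 (via fail)
pos 53 'b': at 15  ** P3@[52:53],P5@[53:53]
pos 54 'b': at 11 (via fail)  ** P5@[54:54]

Matches: [[0,5],[2,5],[3,4],[3,7],[5,5],[6,4],[6,6],[6,7],[8,5],[9,4],[9,6],[9,7],[10,3],[10,5],[11,5],[12,4],[13,2],[13,3],[13,5],[15,5],[16,4],[16,7],[18,3],[18,5],[19,5],[20,5],[25,5],[26,4],[26,7],[28,5],[29,4],[29,6],[29,7],[30,3],[30,5],[31,4],[34,5],[35,5],[37,5],[38,4],[38,7],[39,3],[39,5],[40,4],[42,5],[43,4],[43,7],[44,3],[44,5],[45,5],[46,4],[47,2],[47,3],[47,5],[48,5],[49,4],[53,3],[53,5],[54,5]]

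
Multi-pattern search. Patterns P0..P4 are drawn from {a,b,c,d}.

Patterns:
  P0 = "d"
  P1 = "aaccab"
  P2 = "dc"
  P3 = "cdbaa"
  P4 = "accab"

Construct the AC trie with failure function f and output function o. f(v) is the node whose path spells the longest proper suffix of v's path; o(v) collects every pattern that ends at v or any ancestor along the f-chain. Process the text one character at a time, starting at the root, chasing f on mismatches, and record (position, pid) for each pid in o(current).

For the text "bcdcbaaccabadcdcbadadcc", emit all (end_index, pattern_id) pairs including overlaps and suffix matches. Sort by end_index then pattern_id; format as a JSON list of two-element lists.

Construct AC machine:
Trie (insert patterns):
  0='ε' goto a→2 c→9 d→1
  1='d' goto c→8  [P0 ends]
  2='a' goto a→3 c→14
  3='aa' goto c→4
  4='aac' goto c→5
  5='aacc' goto a→6
  6='aacca' goto b→7
  7='aaccab' goto ·  [P1 ends]
  8='dc' goto ·  [P2 ends]
  9='c' goto d→10
  10='cd' goto b→11
  11='cdb' goto a→12
  12='cdba' goto a→13
  13='cdbaa' goto ·  [P3 ends]
  14='ac' goto c→15
  15='acc' goto a→16
  16='acca' goto b→17
  17='accab' goto ·  [P4 ends]

Failure links (BFS by depth):
  fail(1) 'd': from fail(0)=0 chase 'd': 0 ⇒ 0;  out={0}∪out(0)={0}
  fail(2) 'a': from fail(0)=0 chase 'a': 0 ⇒ 0;  out=∅∪out(0)=∅
  fail(9) 'c': from fail(0)=0 chase 'c': 0 ⇒ 0;  out=∅∪out(0)=∅
  fail(3) 'aa': from fail(2)=0 chase 'a': 0 ⇒ 2;  out=∅∪out(2)=∅
  fail(8) 'dc': from fail(1)=0 chase 'c': 0 ⇒ 9;  out={2}∪out(9)={2}
  fail(10) 'cd': from fail(9)=0 chase 'd': 0 ⇒ 1;  out=∅∪out(1)={0}
  fail(14) 'ac': from fail(2)=0 chase 'c': 0 ⇒ 9;  out=∅∪out(9)=∅
  fail(4) 'aac': from fail(3)=2 chase 'c': 2 ⇒ 14;  out=∅∪out(14)=∅
  fail(11) 'cdb': from fail(10)=1 chase 'b': 1→0 ⇒ 0;  out=∅∪out(0)=∅
  fail(15) 'acc': from fail(14)=9 chase 'c': 9→0 ⇒ 9;  out=∅∪out(9)=∅
  fail(5) 'aacc': from fail(4)=14 chase 'c': 14 ⇒ 15;  out=∅∪out(15)=∅
  fail(12) 'cdba': from fail(11)=0 chase 'a': 0 ⇒ 2;  out=∅∪out(2)=∅
  fail(16) 'acca': from fail(15)=9 chase 'a': 9→0 ⇒ 2;  out=∅∪out(2)=∅
  fail(6) 'aacca': from fail(5)=15 chase 'a': 15 ⇒ 16;  out=∅∪out(16)=∅
  fail(13) 'cdbaa': from fail(12)=2 chase 'a': 2 ⇒ 3;  out={3}∪out(3)={3}
  fail(17) 'accab': from fail(16)=2 chase 'b': 2→0 ⇒ 0;  out={4}∪out(0)={4}
  fail(7) 'aaccab': from fail(6)=16 chase 'b': 16 ⇒ 17;  out={1}∪out(17)={1,4}

Text stream:
[0] read 'b'  n0⇒n0
[1] read 'c'  n0⇒n9
[2] read 'd'  n9⇒n10  ** P0@[2:2]
[3] read 'c'  n10⇒n8 ·f  ** P2@[2:3]
[4] read 'b'  n8⇒n0 ·f
[5] read 'a'  n0⇒n2
[6] read 'a'  n2⇒n3
[7] read 'c'  n3⇒n4
[8] read 'c'  n4⇒n5
[9] read 'a'  n5⇒n6
[10] read 'b'  n6⇒n7  ** P1@[5:10],P4@[6:10]
[11] read 'a'  n7⇒n2 ·f
[12] read 'd'  n2⇒n1 ·f  ** P0@[12:12]
[13] read 'c'  n1⇒n8  ** P2@[12:13]
[14] read 'd'  n8⇒n10 ·f  ** P0@[14:14]
[15] read 'c'  n10⇒n8 ·f  ** P2@[14:15]
[16] read 'b'  n8⇒n0 ·f
[17] read 'a'  n0⇒n2
[18] read 'd'  n2⇒n1 ·f  ** P0@[18:18]
[19] read 'a'  n1⇒n2 ·f
[20] read 'd'  n2⇒n1 ·f  ** P0@[20:20]
[21] read 'c'  n1⇒n8  ** P2@[20:21]
[22] read 'c'  n8⇒n9 ·f

Result: [[2,0],[3,2],[10,1],[10,4],[12,0],[13,2],[14,0],[15,2],[18,0],[20,0],[21,2]]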